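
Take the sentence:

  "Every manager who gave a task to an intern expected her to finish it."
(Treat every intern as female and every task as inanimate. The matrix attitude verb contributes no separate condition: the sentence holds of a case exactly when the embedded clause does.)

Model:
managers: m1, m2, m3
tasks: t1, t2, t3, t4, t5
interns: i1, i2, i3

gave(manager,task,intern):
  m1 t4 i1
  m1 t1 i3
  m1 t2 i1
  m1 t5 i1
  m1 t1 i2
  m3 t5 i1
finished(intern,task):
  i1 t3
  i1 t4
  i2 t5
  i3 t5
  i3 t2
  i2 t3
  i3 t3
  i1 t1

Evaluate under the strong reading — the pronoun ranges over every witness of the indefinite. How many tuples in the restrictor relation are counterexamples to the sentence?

5

"her" takes "an intern" as antecedent and "it" takes "a task"; both are donkey pronouns co-varying with the restrictor.
Strong reading: for every (m,t,i) with gave(m,t,i), finished(i,t).
Restrictor triples: (m1,t1,i2)→finished(i2,t1) ✗  (m1,t1,i3)→finished(i3,t1) ✗  (m1,t2,i1)→finished(i1,t2) ✗  (m1,t4,i1)→finished(i1,t4) ✓  (m1,t5,i1)→finished(i1,t5) ✗  (m3,t5,i1)→finished(i1,t5) ✗
Counterexamples (restrictor triples failing the scope): 5.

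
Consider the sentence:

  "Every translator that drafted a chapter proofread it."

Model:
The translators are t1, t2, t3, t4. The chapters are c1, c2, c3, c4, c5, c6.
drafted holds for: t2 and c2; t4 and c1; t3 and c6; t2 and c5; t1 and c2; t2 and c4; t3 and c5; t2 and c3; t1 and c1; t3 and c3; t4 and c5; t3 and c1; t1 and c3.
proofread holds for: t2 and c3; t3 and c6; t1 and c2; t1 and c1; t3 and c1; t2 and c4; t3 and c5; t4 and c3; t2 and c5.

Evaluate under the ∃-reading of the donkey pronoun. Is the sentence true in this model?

"it" takes "a chapter" as antecedent — a donkey pronoun bound across the clause boundary.
Weak reading: every translator t with some drafted-chapter has at least one drafted-chapter c such that proofread(t,c).
Per translator: t1:✓  t2:✓  t3:✓  t4:✗
t4 has no witness among its drafted-chapters.

False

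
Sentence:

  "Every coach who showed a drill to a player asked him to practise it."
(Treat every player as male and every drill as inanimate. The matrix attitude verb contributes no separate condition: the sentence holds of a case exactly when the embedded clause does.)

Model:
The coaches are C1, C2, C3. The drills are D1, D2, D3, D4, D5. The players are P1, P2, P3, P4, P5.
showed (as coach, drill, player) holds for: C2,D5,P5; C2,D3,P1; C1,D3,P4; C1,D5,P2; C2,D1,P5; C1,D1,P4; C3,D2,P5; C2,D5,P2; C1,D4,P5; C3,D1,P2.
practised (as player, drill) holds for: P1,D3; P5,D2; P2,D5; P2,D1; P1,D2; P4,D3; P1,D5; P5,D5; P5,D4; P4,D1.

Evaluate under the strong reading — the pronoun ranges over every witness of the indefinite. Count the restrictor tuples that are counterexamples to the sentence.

1

"him" takes "a player" as antecedent and "it" takes "a drill"; both are donkey pronouns co-varying with the restrictor.
Strong reading: for every (c,d,p) with showed(c,d,p), practised(p,d).
Restrictor triples: (C1,D1,P4)→practised(P4,D1) ✓  (C1,D3,P4)→practised(P4,D3) ✓  (C1,D4,P5)→practised(P5,D4) ✓  (C1,D5,P2)→practised(P2,D5) ✓  (C2,D1,P5)→practised(P5,D1) ✗  (C2,D3,P1)→practised(P1,D3) ✓  (C2,D5,P2)→practised(P2,D5) ✓  (C2,D5,P5)→practised(P5,D5) ✓  (C3,D1,P2)→practised(P2,D1) ✓  (C3,D2,P5)→practised(P5,D2) ✓
Counterexamples (restrictor triples failing the scope): 1.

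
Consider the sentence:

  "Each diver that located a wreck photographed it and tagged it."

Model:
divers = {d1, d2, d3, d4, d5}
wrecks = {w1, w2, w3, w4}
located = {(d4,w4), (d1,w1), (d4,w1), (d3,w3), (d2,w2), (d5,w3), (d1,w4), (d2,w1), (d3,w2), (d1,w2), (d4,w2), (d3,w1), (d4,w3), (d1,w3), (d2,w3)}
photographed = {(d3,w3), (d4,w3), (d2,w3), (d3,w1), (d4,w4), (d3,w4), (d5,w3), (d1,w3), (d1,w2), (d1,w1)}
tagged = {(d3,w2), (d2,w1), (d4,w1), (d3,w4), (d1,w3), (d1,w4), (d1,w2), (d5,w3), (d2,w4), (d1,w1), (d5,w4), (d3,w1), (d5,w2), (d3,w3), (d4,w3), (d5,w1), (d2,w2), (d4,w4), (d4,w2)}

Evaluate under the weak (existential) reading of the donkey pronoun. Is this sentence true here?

False

"it" takes "a wreck" as antecedent — a donkey pronoun bound across the clause boundary.
Weak reading: every diver d with some located-wreck has at least one located-wreck w such that photographed(d,w) ∧ tagged(d,w).
Per diver: d1:✓  d2:✗  d3:✓  d4:✓  d5:✓
d2 has no witness among its located-wrecks.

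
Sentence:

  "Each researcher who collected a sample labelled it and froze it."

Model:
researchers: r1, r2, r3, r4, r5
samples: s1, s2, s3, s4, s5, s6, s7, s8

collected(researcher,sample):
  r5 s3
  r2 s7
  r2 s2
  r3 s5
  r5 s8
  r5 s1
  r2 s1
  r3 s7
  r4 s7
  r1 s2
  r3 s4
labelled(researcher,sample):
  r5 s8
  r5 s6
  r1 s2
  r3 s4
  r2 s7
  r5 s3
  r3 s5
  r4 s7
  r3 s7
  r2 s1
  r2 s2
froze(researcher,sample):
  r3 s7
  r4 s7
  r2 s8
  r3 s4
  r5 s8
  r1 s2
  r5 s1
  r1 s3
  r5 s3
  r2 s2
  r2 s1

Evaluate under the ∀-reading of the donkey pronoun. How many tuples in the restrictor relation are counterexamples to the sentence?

3

"it" takes "a sample" as antecedent — a donkey pronoun bound across the clause boundary.
Strong reading: for every (r,s) with collected(r,s), labelled(r,s) ∧ froze(r,s).
Restrictor pairs: (r1,s2) ✓  (r2,s1) ✓  (r2,s2) ✓  (r2,s7) ✗  (r3,s4) ✓  (r3,s5) ✗  (r3,s7) ✓  (r4,s7) ✓  (r5,s1) ✗  (r5,s3) ✓  (r5,s8) ✓
Counterexamples (restrictor pairs failing the scope): 3.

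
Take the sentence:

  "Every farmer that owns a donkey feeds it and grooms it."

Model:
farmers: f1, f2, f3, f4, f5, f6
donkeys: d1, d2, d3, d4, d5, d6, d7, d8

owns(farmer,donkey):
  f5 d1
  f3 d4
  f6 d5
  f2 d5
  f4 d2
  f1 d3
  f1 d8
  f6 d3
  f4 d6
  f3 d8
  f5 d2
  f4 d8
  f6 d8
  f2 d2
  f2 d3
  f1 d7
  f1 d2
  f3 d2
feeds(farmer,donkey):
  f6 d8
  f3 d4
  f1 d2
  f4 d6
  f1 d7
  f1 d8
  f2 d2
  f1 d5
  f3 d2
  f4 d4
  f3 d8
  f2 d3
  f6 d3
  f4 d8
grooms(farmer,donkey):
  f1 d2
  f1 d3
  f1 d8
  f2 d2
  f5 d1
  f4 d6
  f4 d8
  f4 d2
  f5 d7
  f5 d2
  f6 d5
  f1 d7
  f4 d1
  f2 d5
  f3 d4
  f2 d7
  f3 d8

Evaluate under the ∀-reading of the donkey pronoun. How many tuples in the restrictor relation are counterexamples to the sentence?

"it" takes "a donkey" as antecedent — a donkey pronoun bound across the clause boundary.
Strong reading: for every (f,d) with owns(f,d), feeds(f,d) ∧ grooms(f,d).
Restrictor pairs: (f1,d2) ✓  (f1,d3) ✗  (f1,d7) ✓  (f1,d8) ✓  (f2,d2) ✓  (f2,d3) ✗  (f2,d5) ✗  (f3,d2) ✗  (f3,d4) ✓  (f3,d8) ✓  (f4,d2) ✗  (f4,d6) ✓  (f4,d8) ✓  (f5,d1) ✗  (f5,d2) ✗  (f6,d3) ✗  (f6,d5) ✗  (f6,d8) ✗
Counterexamples (restrictor pairs failing the scope): 10.

10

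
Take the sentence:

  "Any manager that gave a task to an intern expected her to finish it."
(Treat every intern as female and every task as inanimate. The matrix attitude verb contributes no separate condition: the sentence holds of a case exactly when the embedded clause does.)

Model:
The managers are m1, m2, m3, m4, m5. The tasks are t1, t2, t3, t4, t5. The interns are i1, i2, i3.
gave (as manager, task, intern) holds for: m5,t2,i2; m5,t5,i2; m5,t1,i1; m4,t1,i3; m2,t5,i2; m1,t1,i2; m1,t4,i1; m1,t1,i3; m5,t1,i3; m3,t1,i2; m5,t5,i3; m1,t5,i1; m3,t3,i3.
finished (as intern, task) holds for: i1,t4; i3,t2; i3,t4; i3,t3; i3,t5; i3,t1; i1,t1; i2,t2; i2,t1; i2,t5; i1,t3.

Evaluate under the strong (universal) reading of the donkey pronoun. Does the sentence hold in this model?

"her" takes "an intern" as antecedent and "it" takes "a task"; both are donkey pronouns co-varying with the restrictor.
Strong reading: for every (m,t,i) with gave(m,t,i), finished(i,t).
Restrictor triples: (m1,t1,i2)→finished(i2,t1) ✓  (m1,t1,i3)→finished(i3,t1) ✓  (m1,t4,i1)→finished(i1,t4) ✓  (m1,t5,i1)→finished(i1,t5) ✗  (m2,t5,i2)→finished(i2,t5) ✓  (m3,t1,i2)→finished(i2,t1) ✓  (m3,t3,i3)→finished(i3,t3) ✓  (m4,t1,i3)→finished(i3,t1) ✓  (m5,t1,i1)→finished(i1,t1) ✓  (m5,t1,i3)→finished(i3,t1) ✓  (m5,t2,i2)→finished(i2,t2) ✓  (m5,t5,i2)→finished(i2,t5) ✓  (m5,t5,i3)→finished(i3,t5) ✓
Counterexample: (m1,t5,i1) — finished(i1,t5) does not hold.

False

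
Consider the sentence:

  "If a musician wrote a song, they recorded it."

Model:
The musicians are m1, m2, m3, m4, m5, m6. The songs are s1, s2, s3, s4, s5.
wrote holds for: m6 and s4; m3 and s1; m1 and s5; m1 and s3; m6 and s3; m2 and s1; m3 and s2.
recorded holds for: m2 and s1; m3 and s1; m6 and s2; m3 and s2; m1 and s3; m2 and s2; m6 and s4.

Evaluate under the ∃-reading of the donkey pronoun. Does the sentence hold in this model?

True

"it" takes "a song" as antecedent — a donkey pronoun bound across the clause boundary.
Weak reading: every musician m with some wrote-song has at least one wrote-song s such that recorded(m,s).
Per musician: m1:✓  m2:✓  m3:✓  m6:✓
Every musician in the restrictor has a witness.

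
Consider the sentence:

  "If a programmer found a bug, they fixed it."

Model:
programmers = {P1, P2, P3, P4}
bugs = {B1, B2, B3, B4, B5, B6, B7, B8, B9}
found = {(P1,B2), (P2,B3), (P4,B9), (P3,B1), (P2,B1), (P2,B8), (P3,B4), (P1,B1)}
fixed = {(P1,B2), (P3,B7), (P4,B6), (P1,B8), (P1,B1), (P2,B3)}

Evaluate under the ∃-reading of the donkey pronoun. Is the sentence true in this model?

False

"it" takes "a bug" as antecedent — a donkey pronoun bound across the clause boundary.
Weak reading: every programmer p with some found-bug has at least one found-bug b such that fixed(p,b).
Per programmer: P1:✓  P2:✓  P3:✗  P4:✗
P3 has no witness among its found-bugs.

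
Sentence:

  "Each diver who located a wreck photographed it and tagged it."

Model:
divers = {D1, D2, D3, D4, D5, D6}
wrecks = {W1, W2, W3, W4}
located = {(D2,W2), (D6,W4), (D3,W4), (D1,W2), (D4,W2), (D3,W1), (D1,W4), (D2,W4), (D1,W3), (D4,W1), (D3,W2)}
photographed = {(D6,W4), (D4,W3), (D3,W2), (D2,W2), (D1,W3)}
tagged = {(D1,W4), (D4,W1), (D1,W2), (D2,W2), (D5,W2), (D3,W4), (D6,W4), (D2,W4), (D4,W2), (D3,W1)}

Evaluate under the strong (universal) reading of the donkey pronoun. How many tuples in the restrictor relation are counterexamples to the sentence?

"it" takes "a wreck" as antecedent — a donkey pronoun bound across the clause boundary.
Strong reading: for every (d,w) with located(d,w), photographed(d,w) ∧ tagged(d,w).
Restrictor pairs: (D1,W2) ✗  (D1,W3) ✗  (D1,W4) ✗  (D2,W2) ✓  (D2,W4) ✗  (D3,W1) ✗  (D3,W2) ✗  (D3,W4) ✗  (D4,W1) ✗  (D4,W2) ✗  (D6,W4) ✓
Counterexamples (restrictor pairs failing the scope): 9.

9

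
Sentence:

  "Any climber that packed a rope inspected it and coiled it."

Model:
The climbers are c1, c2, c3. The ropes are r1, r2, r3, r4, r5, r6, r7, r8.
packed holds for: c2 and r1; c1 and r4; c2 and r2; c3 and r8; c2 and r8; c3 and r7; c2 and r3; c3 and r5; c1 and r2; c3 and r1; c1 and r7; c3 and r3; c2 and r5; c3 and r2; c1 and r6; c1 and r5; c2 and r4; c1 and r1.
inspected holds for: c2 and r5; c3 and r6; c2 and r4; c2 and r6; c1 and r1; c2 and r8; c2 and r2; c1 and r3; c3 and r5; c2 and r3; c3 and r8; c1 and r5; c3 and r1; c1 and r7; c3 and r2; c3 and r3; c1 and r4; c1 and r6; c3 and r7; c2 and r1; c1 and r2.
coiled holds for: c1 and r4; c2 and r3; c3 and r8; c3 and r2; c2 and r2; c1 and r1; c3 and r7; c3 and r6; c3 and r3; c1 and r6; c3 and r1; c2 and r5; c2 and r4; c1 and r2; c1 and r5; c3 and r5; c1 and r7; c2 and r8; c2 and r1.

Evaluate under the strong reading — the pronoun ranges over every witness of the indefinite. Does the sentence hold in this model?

True

"it" takes "a rope" as antecedent — a donkey pronoun bound across the clause boundary.
Strong reading: for every (c,r) with packed(c,r), inspected(c,r) ∧ coiled(c,r).
Restrictor pairs: (c1,r1) ✓  (c1,r2) ✓  (c1,r4) ✓  (c1,r5) ✓  (c1,r6) ✓  (c1,r7) ✓  (c2,r1) ✓  (c2,r2) ✓  (c2,r3) ✓  (c2,r4) ✓  (c2,r5) ✓  (c2,r8) ✓  (c3,r1) ✓  (c3,r2) ✓  (c3,r3) ✓  (c3,r5) ✓  (c3,r7) ✓  (c3,r8) ✓
Every restrictor pair satisfies the scope.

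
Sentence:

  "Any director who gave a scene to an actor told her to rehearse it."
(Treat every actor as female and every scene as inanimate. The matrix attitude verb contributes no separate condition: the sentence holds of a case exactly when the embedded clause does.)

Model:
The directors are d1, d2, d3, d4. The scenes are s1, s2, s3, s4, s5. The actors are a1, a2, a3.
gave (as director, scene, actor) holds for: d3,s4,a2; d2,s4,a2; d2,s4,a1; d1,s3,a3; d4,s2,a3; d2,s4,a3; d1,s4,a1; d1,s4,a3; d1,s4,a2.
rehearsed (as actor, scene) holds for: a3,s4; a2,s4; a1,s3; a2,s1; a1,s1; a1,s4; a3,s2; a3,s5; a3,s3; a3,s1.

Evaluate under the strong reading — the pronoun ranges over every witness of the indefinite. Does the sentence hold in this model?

"her" takes "an actor" as antecedent and "it" takes "a scene"; both are donkey pronouns co-varying with the restrictor.
Strong reading: for every (d,s,a) with gave(d,s,a), rehearsed(a,s).
Restrictor triples: (d1,s3,a3)→rehearsed(a3,s3) ✓  (d1,s4,a1)→rehearsed(a1,s4) ✓  (d1,s4,a2)→rehearsed(a2,s4) ✓  (d1,s4,a3)→rehearsed(a3,s4) ✓  (d2,s4,a1)→rehearsed(a1,s4) ✓  (d2,s4,a2)→rehearsed(a2,s4) ✓  (d2,s4,a3)→rehearsed(a3,s4) ✓  (d3,s4,a2)→rehearsed(a2,s4) ✓  (d4,s2,a3)→rehearsed(a3,s2) ✓
Every restrictor triple satisfies the scope.

True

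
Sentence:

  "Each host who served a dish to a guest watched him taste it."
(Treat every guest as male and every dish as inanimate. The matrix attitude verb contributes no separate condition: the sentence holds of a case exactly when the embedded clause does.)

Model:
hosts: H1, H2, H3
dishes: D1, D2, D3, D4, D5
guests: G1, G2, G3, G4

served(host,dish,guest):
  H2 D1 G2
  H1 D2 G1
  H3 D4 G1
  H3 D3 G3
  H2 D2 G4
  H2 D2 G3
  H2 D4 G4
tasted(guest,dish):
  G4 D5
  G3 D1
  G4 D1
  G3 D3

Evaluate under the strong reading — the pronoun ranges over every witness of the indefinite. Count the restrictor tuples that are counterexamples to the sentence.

6

"him" takes "a guest" as antecedent and "it" takes "a dish"; both are donkey pronouns co-varying with the restrictor.
Strong reading: for every (h,d,g) with served(h,d,g), tasted(g,d).
Restrictor triples: (H1,D2,G1)→tasted(G1,D2) ✗  (H2,D1,G2)→tasted(G2,D1) ✗  (H2,D2,G3)→tasted(G3,D2) ✗  (H2,D2,G4)→tasted(G4,D2) ✗  (H2,D4,G4)→tasted(G4,D4) ✗  (H3,D3,G3)→tasted(G3,D3) ✓  (H3,D4,G1)→tasted(G1,D4) ✗
Counterexamples (restrictor triples failing the scope): 6.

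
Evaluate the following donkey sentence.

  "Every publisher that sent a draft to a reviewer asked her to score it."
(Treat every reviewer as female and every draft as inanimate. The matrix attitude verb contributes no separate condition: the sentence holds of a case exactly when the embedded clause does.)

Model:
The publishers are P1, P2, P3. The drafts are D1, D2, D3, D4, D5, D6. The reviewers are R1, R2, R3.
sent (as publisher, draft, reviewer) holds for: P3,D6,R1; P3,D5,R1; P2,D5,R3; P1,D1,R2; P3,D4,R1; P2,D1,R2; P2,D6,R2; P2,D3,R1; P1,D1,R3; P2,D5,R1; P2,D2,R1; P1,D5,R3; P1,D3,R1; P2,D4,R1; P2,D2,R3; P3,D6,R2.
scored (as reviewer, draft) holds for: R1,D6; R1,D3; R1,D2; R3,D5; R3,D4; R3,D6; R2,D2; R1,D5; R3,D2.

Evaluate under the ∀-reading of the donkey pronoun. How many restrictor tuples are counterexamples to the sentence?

"her" takes "a reviewer" as antecedent and "it" takes "a draft"; both are donkey pronouns co-varying with the restrictor.
Strong reading: for every (p,d,r) with sent(p,d,r), scored(r,d).
Restrictor triples: (P1,D1,R2)→scored(R2,D1) ✗  (P1,D1,R3)→scored(R3,D1) ✗  (P1,D3,R1)→scored(R1,D3) ✓  (P1,D5,R3)→scored(R3,D5) ✓  (P2,D1,R2)→scored(R2,D1) ✗  (P2,D2,R1)→scored(R1,D2) ✓  (P2,D2,R3)→scored(R3,D2) ✓  (P2,D3,R1)→scored(R1,D3) ✓  (P2,D4,R1)→scored(R1,D4) ✗  (P2,D5,R1)→scored(R1,D5) ✓  (P2,D5,R3)→scored(R3,D5) ✓  (P2,D6,R2)→scored(R2,D6) ✗  (P3,D4,R1)→scored(R1,D4) ✗  (P3,D5,R1)→scored(R1,D5) ✓  (P3,D6,R1)→scored(R1,D6) ✓  (P3,D6,R2)→scored(R2,D6) ✗
Counterexamples (restrictor triples failing the scope): 7.

7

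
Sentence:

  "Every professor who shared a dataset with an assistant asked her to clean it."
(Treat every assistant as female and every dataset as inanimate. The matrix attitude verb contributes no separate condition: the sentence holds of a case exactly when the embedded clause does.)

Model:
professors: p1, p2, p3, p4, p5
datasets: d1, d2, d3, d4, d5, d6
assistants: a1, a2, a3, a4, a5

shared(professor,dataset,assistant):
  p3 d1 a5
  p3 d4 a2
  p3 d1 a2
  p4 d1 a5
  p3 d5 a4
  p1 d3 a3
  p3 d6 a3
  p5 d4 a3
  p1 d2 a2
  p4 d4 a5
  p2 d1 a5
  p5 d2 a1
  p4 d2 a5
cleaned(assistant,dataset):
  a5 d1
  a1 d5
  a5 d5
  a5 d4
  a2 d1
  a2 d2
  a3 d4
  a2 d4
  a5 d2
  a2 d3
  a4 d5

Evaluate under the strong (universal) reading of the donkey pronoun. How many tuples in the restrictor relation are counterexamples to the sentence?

"her" takes "an assistant" as antecedent and "it" takes "a dataset"; both are donkey pronouns co-varying with the restrictor.
Strong reading: for every (p,d,a) with shared(p,d,a), cleaned(a,d).
Restrictor triples: (p1,d2,a2)→cleaned(a2,d2) ✓  (p1,d3,a3)→cleaned(a3,d3) ✗  (p2,d1,a5)→cleaned(a5,d1) ✓  (p3,d1,a2)→cleaned(a2,d1) ✓  (p3,d1,a5)→cleaned(a5,d1) ✓  (p3,d4,a2)→cleaned(a2,d4) ✓  (p3,d5,a4)→cleaned(a4,d5) ✓  (p3,d6,a3)→cleaned(a3,d6) ✗  (p4,d1,a5)→cleaned(a5,d1) ✓  (p4,d2,a5)→cleaned(a5,d2) ✓  (p4,d4,a5)→cleaned(a5,d4) ✓  (p5,d2,a1)→cleaned(a1,d2) ✗  (p5,d4,a3)→cleaned(a3,d4) ✓
Counterexamples (restrictor triples failing the scope): 3.

3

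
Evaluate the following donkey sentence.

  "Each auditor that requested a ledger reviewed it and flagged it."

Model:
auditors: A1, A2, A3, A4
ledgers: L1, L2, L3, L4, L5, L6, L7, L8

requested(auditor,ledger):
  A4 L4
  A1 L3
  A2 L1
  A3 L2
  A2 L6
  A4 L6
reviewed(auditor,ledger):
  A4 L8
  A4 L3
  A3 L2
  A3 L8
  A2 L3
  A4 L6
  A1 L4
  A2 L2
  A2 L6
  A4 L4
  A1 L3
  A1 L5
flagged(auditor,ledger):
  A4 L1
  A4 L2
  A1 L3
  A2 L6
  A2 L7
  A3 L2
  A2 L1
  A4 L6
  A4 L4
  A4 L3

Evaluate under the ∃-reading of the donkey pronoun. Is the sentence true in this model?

"it" takes "a ledger" as antecedent — a donkey pronoun bound across the clause boundary.
Weak reading: every auditor a with some requested-ledger has at least one requested-ledger l such that reviewed(a,l) ∧ flagged(a,l).
Per auditor: A1:✓  A2:✓  A3:✓  A4:✓
Every auditor in the restrictor has a witness.

True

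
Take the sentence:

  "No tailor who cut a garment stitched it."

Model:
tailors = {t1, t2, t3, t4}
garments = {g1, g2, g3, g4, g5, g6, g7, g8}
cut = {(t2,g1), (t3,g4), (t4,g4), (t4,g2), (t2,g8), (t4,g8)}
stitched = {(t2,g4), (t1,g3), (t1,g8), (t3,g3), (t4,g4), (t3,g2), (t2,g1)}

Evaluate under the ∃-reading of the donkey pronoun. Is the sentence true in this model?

"it" takes "a garment" as antecedent — a donkey pronoun bound across the clause boundary.
Truth condition: for no (t,g) with cut(t,g) does stitched(t,g) hold.
Restrictor pairs — does the scope hold? (t2,g1):holds  (t2,g8):fails  (t3,g4):fails  (t4,g2):fails  (t4,g4):holds  (t4,g8):fails
Scope holds for 2 pair(s), so the sentence is false.

False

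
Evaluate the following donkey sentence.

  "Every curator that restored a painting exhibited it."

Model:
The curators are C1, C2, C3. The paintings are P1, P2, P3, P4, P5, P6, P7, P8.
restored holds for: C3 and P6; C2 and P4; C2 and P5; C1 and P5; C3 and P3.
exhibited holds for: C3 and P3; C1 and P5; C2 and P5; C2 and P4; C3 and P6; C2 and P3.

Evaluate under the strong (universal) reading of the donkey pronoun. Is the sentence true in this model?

True

"it" takes "a painting" as antecedent — a donkey pronoun bound across the clause boundary.
Strong reading: for every (c,p) with restored(c,p), exhibited(c,p).
Restrictor pairs: (C1,P5) ✓  (C2,P4) ✓  (C2,P5) ✓  (C3,P3) ✓  (C3,P6) ✓
Every restrictor pair satisfies the scope.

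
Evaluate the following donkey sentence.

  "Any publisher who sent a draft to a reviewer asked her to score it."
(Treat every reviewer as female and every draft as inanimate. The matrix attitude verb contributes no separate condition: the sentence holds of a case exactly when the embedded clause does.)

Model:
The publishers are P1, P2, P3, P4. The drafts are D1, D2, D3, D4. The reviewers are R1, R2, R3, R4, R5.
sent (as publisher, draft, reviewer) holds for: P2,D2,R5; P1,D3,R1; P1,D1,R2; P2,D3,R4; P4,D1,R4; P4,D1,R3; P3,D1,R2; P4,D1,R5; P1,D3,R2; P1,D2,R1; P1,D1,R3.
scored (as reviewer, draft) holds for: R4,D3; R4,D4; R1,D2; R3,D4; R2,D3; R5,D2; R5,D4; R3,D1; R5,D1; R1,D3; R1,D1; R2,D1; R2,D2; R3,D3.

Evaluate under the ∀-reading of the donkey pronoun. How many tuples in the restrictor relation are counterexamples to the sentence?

1

"her" takes "a reviewer" as antecedent and "it" takes "a draft"; both are donkey pronouns co-varying with the restrictor.
Strong reading: for every (p,d,r) with sent(p,d,r), scored(r,d).
Restrictor triples: (P1,D1,R2)→scored(R2,D1) ✓  (P1,D1,R3)→scored(R3,D1) ✓  (P1,D2,R1)→scored(R1,D2) ✓  (P1,D3,R1)→scored(R1,D3) ✓  (P1,D3,R2)→scored(R2,D3) ✓  (P2,D2,R5)→scored(R5,D2) ✓  (P2,D3,R4)→scored(R4,D3) ✓  (P3,D1,R2)→scored(R2,D1) ✓  (P4,D1,R3)→scored(R3,D1) ✓  (P4,D1,R4)→scored(R4,D1) ✗  (P4,D1,R5)→scored(R5,D1) ✓
Counterexamples (restrictor triples failing the scope): 1.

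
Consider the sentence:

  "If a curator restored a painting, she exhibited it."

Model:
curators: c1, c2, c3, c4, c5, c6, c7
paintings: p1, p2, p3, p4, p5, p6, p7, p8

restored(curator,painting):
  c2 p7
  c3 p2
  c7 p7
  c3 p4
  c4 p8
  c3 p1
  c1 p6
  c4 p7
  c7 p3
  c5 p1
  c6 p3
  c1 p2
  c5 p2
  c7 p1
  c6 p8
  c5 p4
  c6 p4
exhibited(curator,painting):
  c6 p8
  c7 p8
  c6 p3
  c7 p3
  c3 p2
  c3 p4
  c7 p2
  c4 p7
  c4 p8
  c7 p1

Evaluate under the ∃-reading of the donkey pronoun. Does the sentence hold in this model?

False

"it" takes "a painting" as antecedent — a donkey pronoun bound across the clause boundary.
Weak reading: every curator c with some restored-painting has at least one restored-painting p such that exhibited(c,p).
Per curator: c1:✗  c2:✗  c3:✓  c4:✓  c5:✗  c6:✓  c7:✓
c1 has no witness among its restored-paintings.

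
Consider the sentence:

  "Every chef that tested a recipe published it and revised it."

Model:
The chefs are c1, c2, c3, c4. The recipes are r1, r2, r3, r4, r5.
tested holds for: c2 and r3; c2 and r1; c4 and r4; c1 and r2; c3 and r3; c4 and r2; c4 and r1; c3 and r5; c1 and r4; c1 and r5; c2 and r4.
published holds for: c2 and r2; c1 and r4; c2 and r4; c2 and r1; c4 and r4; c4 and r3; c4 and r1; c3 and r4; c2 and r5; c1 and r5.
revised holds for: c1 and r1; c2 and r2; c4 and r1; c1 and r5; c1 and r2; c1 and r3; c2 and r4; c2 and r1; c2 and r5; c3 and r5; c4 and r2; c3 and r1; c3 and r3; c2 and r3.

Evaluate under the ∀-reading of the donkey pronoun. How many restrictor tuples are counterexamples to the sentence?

7

"it" takes "a recipe" as antecedent — a donkey pronoun bound across the clause boundary.
Strong reading: for every (c,r) with tested(c,r), published(c,r) ∧ revised(c,r).
Restrictor pairs: (c1,r2) ✗  (c1,r4) ✗  (c1,r5) ✓  (c2,r1) ✓  (c2,r3) ✗  (c2,r4) ✓  (c3,r3) ✗  (c3,r5) ✗  (c4,r1) ✓  (c4,r2) ✗  (c4,r4) ✗
Counterexamples (restrictor pairs failing the scope): 7.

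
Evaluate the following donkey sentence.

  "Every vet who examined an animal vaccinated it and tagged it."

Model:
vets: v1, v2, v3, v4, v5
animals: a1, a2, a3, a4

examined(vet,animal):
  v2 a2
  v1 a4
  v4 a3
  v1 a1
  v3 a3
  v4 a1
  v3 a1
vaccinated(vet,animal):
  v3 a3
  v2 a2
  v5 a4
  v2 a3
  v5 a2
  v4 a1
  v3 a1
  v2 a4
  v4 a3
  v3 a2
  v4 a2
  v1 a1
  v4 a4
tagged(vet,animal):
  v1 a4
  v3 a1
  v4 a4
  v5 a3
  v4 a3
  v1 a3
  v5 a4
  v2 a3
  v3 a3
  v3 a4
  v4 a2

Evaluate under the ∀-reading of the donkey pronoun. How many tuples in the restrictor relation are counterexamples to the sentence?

"it" takes "an animal" as antecedent — a donkey pronoun bound across the clause boundary.
Strong reading: for every (v,a) with examined(v,a), vaccinated(v,a) ∧ tagged(v,a).
Restrictor pairs: (v1,a1) ✗  (v1,a4) ✗  (v2,a2) ✗  (v3,a1) ✓  (v3,a3) ✓  (v4,a1) ✗  (v4,a3) ✓
Counterexamples (restrictor pairs failing the scope): 4.

4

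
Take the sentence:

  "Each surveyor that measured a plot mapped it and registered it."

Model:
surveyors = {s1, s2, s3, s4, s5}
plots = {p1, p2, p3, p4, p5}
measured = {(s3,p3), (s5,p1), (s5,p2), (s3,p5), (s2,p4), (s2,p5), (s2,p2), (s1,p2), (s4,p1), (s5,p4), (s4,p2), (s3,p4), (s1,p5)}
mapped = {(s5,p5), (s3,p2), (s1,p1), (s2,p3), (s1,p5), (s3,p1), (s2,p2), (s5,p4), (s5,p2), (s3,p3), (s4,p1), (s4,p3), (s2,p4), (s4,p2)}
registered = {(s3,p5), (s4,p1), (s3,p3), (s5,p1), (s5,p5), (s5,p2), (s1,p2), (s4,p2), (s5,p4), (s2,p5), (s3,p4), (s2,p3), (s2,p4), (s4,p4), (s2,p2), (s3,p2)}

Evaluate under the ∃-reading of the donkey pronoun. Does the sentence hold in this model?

"it" takes "a plot" as antecedent — a donkey pronoun bound across the clause boundary.
Weak reading: every surveyor s with some measured-plot has at least one measured-plot p such that mapped(s,p) ∧ registered(s,p).
Per surveyor: s1:✗  s2:✓  s3:✓  s4:✓  s5:✓
s1 has no witness among its measured-plots.

False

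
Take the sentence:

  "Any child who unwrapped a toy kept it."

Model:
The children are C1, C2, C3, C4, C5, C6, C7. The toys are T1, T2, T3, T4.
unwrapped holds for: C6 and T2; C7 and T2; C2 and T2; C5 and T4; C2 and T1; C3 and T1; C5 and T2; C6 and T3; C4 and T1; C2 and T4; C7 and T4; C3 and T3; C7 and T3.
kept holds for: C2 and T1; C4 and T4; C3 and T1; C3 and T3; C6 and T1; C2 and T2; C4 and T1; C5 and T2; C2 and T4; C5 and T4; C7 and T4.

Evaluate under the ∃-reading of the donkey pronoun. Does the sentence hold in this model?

"it" takes "a toy" as antecedent — a donkey pronoun bound across the clause boundary.
Weak reading: every child c with some unwrapped-toy has at least one unwrapped-toy t such that kept(c,t).
Per child: C2:✓  C3:✓  C4:✓  C5:✓  C6:✗  C7:✓
C6 has no witness among its unwrapped-toys.

False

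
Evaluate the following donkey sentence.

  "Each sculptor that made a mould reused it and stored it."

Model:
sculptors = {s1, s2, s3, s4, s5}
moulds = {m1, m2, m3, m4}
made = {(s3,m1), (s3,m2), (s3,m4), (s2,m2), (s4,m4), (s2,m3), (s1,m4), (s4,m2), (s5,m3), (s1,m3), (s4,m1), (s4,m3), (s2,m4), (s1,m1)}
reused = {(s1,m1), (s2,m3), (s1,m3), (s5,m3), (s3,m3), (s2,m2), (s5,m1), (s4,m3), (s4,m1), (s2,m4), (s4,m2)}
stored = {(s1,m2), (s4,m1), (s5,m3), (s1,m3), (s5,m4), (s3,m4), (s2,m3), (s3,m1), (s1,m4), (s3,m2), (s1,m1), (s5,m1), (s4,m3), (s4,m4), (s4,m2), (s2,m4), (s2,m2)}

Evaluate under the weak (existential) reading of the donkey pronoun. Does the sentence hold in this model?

"it" takes "a mould" as antecedent — a donkey pronoun bound across the clause boundary.
Weak reading: every sculptor s with some made-mould has at least one made-mould m such that reused(s,m) ∧ stored(s,m).
Per sculptor: s1:✓  s2:✓  s3:✗  s4:✓  s5:✓
s3 has no witness among its made-moulds.

False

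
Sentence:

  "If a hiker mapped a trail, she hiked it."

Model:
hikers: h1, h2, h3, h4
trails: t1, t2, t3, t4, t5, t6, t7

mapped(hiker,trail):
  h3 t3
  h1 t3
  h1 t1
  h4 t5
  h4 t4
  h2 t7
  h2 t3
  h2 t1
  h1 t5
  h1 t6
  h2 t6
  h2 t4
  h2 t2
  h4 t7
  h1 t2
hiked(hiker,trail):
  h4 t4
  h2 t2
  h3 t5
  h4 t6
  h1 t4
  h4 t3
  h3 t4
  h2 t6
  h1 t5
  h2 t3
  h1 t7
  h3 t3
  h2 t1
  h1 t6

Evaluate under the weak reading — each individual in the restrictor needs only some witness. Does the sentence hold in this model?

True

"it" takes "a trail" as antecedent — a donkey pronoun bound across the clause boundary.
Weak reading: every hiker h with some mapped-trail has at least one mapped-trail t such that hiked(h,t).
Per hiker: h1:✓  h2:✓  h3:✓  h4:✓
Every hiker in the restrictor has a witness.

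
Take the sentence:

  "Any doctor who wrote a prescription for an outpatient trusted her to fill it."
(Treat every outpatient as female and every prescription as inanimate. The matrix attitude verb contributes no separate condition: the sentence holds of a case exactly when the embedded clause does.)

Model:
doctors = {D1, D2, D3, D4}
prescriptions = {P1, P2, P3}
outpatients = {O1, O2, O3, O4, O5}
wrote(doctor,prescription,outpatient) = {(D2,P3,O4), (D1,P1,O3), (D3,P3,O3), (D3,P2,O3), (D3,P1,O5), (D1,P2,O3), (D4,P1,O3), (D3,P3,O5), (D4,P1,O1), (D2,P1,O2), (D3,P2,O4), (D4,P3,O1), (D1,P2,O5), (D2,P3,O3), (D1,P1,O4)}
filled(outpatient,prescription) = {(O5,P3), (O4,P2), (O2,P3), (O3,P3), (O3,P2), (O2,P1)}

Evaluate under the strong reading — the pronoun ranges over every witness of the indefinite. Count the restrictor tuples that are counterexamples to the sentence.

"her" takes "an outpatient" as antecedent and "it" takes "a prescription"; both are donkey pronouns co-varying with the restrictor.
Strong reading: for every (d,p,o) with wrote(d,p,o), filled(o,p).
Restrictor triples: (D1,P1,O3)→filled(O3,P1) ✗  (D1,P1,O4)→filled(O4,P1) ✗  (D1,P2,O3)→filled(O3,P2) ✓  (D1,P2,O5)→filled(O5,P2) ✗  (D2,P1,O2)→filled(O2,P1) ✓  (D2,P3,O3)→filled(O3,P3) ✓  (D2,P3,O4)→filled(O4,P3) ✗  (D3,P1,O5)→filled(O5,P1) ✗  (D3,P2,O3)→filled(O3,P2) ✓  (D3,P2,O4)→filled(O4,P2) ✓  (D3,P3,O3)→filled(O3,P3) ✓  (D3,P3,O5)→filled(O5,P3) ✓  (D4,P1,O1)→filled(O1,P1) ✗  (D4,P1,O3)→filled(O3,P1) ✗  (D4,P3,O1)→filled(O1,P3) ✗
Counterexamples (restrictor triples failing the scope): 8.

8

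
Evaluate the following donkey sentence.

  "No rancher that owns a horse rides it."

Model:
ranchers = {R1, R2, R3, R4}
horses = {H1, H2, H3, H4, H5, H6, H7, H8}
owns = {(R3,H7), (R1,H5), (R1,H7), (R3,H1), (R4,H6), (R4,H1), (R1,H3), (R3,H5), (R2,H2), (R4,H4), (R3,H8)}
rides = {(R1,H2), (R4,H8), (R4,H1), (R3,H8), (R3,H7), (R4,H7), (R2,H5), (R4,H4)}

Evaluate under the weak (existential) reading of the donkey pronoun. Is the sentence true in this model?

"it" takes "a horse" as antecedent — a donkey pronoun bound across the clause boundary.
Truth condition: for no (r,h) with owns(r,h) does rides(r,h) hold.
Restrictor pairs — does the scope hold? (R1,H3):fails  (R1,H5):fails  (R1,H7):fails  (R2,H2):fails  (R3,H1):fails  (R3,H5):fails  (R3,H7):holds  (R3,H8):holds  (R4,H1):holds  (R4,H4):holds  (R4,H6):fails
Scope holds for 4 pair(s), so the sentence is false.

False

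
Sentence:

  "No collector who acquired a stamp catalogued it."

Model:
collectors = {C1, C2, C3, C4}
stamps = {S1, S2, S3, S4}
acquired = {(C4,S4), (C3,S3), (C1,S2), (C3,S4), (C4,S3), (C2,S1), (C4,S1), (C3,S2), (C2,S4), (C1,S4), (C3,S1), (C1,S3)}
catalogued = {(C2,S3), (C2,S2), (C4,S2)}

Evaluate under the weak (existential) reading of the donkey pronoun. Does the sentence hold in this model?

"it" takes "a stamp" as antecedent — a donkey pronoun bound across the clause boundary.
Truth condition: for no (c,s) with acquired(c,s) does catalogued(c,s) hold.
Restrictor pairs — does the scope hold? (C1,S2):fails  (C1,S3):fails  (C1,S4):fails  (C2,S1):fails  (C2,S4):fails  (C3,S1):fails  (C3,S2):fails  (C3,S3):fails  (C3,S4):fails  (C4,S1):fails  (C4,S3):fails  (C4,S4):fails
Scope holds for no restrictor pair, so the sentence is true.

True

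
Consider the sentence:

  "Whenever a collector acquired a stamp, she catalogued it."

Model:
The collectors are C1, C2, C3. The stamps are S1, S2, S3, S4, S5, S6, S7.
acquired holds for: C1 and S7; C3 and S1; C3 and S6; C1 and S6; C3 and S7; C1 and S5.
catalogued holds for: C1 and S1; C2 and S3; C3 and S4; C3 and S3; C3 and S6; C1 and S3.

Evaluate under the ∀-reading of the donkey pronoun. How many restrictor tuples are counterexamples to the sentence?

"it" takes "a stamp" as antecedent — a donkey pronoun bound across the clause boundary.
Strong reading: for every (c,s) with acquired(c,s), catalogued(c,s).
Restrictor pairs: (C1,S5) ✗  (C1,S6) ✗  (C1,S7) ✗  (C3,S1) ✗  (C3,S6) ✓  (C3,S7) ✗
Counterexamples (restrictor pairs failing the scope): 5.

5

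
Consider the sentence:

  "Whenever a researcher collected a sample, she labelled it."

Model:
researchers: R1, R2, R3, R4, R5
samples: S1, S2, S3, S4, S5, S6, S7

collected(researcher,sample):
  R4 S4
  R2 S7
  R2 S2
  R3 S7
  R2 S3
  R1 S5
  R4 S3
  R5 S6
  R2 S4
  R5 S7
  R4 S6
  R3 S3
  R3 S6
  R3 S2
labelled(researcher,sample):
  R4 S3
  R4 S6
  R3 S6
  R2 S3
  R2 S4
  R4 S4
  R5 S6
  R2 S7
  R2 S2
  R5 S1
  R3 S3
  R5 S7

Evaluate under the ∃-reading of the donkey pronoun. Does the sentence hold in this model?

False

"it" takes "a sample" as antecedent — a donkey pronoun bound across the clause boundary.
Weak reading: every researcher r with some collected-sample has at least one collected-sample s such that labelled(r,s).
Per researcher: R1:✗  R2:✓  R3:✓  R4:✓  R5:✓
R1 has no witness among its collected-samples.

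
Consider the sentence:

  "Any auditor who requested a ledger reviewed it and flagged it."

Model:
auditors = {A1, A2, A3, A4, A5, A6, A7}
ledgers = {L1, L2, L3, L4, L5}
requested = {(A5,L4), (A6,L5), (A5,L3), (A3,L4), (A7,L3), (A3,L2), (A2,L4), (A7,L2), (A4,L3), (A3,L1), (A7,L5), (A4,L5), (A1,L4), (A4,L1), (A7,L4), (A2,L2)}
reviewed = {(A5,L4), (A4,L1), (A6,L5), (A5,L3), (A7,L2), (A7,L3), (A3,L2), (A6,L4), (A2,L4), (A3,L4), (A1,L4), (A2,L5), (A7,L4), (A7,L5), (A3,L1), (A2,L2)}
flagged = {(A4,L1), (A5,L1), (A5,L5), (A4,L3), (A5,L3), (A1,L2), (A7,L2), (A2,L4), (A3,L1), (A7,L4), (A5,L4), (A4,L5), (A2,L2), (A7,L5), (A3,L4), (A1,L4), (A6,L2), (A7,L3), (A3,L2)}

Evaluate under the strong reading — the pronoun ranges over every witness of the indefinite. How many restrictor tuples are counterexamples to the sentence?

3

"it" takes "a ledger" as antecedent — a donkey pronoun bound across the clause boundary.
Strong reading: for every (a,l) with requested(a,l), reviewed(a,l) ∧ flagged(a,l).
Restrictor pairs: (A1,L4) ✓  (A2,L2) ✓  (A2,L4) ✓  (A3,L1) ✓  (A3,L2) ✓  (A3,L4) ✓  (A4,L1) ✓  (A4,L3) ✗  (A4,L5) ✗  (A5,L3) ✓  (A5,L4) ✓  (A6,L5) ✗  (A7,L2) ✓  (A7,L3) ✓  (A7,L4) ✓  (A7,L5) ✓
Counterexamples (restrictor pairs failing the scope): 3.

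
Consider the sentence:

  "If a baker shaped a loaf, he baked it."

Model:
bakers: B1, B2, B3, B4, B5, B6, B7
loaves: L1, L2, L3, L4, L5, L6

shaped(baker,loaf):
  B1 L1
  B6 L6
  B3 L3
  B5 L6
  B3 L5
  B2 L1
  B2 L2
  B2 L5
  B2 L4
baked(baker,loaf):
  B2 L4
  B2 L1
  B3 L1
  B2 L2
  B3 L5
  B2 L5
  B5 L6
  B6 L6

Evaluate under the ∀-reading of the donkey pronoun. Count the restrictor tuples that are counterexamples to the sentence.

"it" takes "a loaf" as antecedent — a donkey pronoun bound across the clause boundary.
Strong reading: for every (b,l) with shaped(b,l), baked(b,l).
Restrictor pairs: (B1,L1) ✗  (B2,L1) ✓  (B2,L2) ✓  (B2,L4) ✓  (B2,L5) ✓  (B3,L3) ✗  (B3,L5) ✓  (B5,L6) ✓  (B6,L6) ✓
Counterexamples (restrictor pairs failing the scope): 2.

2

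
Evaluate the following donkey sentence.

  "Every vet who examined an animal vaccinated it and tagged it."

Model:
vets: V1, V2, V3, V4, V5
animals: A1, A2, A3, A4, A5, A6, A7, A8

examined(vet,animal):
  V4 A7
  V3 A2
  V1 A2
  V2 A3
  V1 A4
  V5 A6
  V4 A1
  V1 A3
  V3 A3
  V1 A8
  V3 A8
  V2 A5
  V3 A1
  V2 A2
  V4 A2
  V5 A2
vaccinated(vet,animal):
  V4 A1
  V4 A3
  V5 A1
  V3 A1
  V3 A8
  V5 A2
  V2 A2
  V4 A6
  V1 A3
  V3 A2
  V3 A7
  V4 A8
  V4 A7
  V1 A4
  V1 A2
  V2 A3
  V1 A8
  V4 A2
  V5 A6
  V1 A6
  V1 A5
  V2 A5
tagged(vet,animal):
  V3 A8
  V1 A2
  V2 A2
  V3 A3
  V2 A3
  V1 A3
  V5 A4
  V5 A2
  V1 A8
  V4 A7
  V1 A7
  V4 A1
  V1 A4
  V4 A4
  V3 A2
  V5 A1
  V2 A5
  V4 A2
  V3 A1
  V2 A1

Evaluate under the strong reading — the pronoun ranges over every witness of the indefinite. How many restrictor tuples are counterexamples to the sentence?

2

"it" takes "an animal" as antecedent — a donkey pronoun bound across the clause boundary.
Strong reading: for every (v,a) with examined(v,a), vaccinated(v,a) ∧ tagged(v,a).
Restrictor pairs: (V1,A2) ✓  (V1,A3) ✓  (V1,A4) ✓  (V1,A8) ✓  (V2,A2) ✓  (V2,A3) ✓  (V2,A5) ✓  (V3,A1) ✓  (V3,A2) ✓  (V3,A3) ✗  (V3,A8) ✓  (V4,A1) ✓  (V4,A2) ✓  (V4,A7) ✓  (V5,A2) ✓  (V5,A6) ✗
Counterexamples (restrictor pairs failing the scope): 2.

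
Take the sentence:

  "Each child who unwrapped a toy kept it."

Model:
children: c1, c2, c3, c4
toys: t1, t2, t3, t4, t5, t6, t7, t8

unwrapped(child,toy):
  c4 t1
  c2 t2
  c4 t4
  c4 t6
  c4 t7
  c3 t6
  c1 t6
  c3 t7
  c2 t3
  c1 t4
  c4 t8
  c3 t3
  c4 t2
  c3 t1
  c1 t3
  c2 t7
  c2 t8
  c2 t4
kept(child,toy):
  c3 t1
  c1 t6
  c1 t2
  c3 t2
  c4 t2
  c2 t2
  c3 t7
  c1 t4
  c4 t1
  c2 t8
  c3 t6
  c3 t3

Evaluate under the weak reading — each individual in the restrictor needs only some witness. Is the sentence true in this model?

True

"it" takes "a toy" as antecedent — a donkey pronoun bound across the clause boundary.
Weak reading: every child c with some unwrapped-toy has at least one unwrapped-toy t such that kept(c,t).
Per child: c1:✓  c2:✓  c3:✓  c4:✓
Every child in the restrictor has a witness.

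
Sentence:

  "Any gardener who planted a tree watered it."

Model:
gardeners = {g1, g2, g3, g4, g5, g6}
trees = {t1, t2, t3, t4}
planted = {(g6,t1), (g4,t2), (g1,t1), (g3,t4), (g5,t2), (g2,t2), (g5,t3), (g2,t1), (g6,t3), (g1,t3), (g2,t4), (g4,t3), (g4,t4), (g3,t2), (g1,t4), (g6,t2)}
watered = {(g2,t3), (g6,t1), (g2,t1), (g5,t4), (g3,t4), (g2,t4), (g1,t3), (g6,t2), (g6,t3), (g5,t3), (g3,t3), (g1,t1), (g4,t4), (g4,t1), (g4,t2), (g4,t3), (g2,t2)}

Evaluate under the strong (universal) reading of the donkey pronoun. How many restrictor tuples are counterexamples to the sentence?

"it" takes "a tree" as antecedent — a donkey pronoun bound across the clause boundary.
Strong reading: for every (g,t) with planted(g,t), watered(g,t).
Restrictor pairs: (g1,t1) ✓  (g1,t3) ✓  (g1,t4) ✗  (g2,t1) ✓  (g2,t2) ✓  (g2,t4) ✓  (g3,t2) ✗  (g3,t4) ✓  (g4,t2) ✓  (g4,t3) ✓  (g4,t4) ✓  (g5,t2) ✗  (g5,t3) ✓  (g6,t1) ✓  (g6,t2) ✓  (g6,t3) ✓
Counterexamples (restrictor pairs failing the scope): 3.

3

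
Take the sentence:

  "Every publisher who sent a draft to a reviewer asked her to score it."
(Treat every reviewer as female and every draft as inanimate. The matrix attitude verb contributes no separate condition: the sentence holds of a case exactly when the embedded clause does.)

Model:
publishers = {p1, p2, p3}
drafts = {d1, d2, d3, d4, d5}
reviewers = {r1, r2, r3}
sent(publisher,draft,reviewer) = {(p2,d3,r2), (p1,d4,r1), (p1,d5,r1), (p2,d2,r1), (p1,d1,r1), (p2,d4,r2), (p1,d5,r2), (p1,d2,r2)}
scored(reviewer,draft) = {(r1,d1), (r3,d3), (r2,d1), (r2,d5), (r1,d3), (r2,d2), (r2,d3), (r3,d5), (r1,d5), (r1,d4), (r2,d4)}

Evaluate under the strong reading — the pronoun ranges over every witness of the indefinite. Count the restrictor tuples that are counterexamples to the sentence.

"her" takes "a reviewer" as antecedent and "it" takes "a draft"; both are donkey pronouns co-varying with the restrictor.
Strong reading: for every (p,d,r) with sent(p,d,r), scored(r,d).
Restrictor triples: (p1,d1,r1)→scored(r1,d1) ✓  (p1,d2,r2)→scored(r2,d2) ✓  (p1,d4,r1)→scored(r1,d4) ✓  (p1,d5,r1)→scored(r1,d5) ✓  (p1,d5,r2)→scored(r2,d5) ✓  (p2,d2,r1)→scored(r1,d2) ✗  (p2,d3,r2)→scored(r2,d3) ✓  (p2,d4,r2)→scored(r2,d4) ✓
Counterexamples (restrictor triples failing the scope): 1.

1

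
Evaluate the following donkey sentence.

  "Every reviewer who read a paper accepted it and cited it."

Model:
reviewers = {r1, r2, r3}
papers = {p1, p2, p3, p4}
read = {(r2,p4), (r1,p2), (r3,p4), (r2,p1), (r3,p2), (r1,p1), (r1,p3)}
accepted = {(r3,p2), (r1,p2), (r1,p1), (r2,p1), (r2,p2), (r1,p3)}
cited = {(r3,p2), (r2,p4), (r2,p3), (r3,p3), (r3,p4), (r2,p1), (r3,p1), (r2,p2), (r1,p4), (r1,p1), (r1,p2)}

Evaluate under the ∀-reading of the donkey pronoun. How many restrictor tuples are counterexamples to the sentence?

3

"it" takes "a paper" as antecedent — a donkey pronoun bound across the clause boundary.
Strong reading: for every (r,p) with read(r,p), accepted(r,p) ∧ cited(r,p).
Restrictor pairs: (r1,p1) ✓  (r1,p2) ✓  (r1,p3) ✗  (r2,p1) ✓  (r2,p4) ✗  (r3,p2) ✓  (r3,p4) ✗
Counterexamples (restrictor pairs failing the scope): 3.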